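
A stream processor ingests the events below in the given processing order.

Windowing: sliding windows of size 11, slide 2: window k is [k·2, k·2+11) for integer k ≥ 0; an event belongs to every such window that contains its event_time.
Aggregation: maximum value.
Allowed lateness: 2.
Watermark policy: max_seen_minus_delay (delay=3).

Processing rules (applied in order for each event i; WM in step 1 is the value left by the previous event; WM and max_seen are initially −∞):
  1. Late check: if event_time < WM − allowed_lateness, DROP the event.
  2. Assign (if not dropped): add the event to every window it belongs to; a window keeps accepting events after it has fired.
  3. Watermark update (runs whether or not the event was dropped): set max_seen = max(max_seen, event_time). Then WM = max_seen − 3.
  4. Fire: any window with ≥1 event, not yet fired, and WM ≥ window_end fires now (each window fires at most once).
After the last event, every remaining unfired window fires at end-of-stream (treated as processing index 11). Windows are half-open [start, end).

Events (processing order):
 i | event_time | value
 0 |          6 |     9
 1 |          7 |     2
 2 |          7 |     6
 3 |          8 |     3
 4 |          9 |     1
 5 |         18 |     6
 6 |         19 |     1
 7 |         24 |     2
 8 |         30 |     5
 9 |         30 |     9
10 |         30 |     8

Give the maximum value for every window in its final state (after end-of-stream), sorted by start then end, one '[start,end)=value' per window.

i=0 t=6 v=9: → [6,17),[4,15),[2,13),[0,11); WM=3
i=1 t=7 v=2: → [6,17),[4,15),[2,13),[0,11); WM=4
i=2 t=7 v=6: → [6,17),[4,15),[2,13),[0,11); WM=4
i=3 t=8 v=3: → [8,19),[6,17),[4,15),[2,13),[0,11); WM=5
i=4 t=9 v=1: → [8,19),[6,17),[4,15),[2,13),[0,11); WM=6
i=5 t=18 v=6: → [18,29),[16,27),[14,25),[12,23),[10,21),[8,19); WM=15; [0,11) fires=9 [2,13) fires=9 [4,15) fires=9
i=6 t=19 v=1: → [18,29),[16,27),[14,25),[12,23),[10,21); WM=16
i=7 t=24 v=2: → [24,35),[22,33),[20,31),[18,29),[16,27),[14,25); WM=21; [6,17) fires=9 [8,19) fires=6 [10,21) fires=6
i=8 t=30 v=5: → [30,41),[28,39),[26,37),[24,35),[22,33),[20,31); WM=27; [12,23) fires=6 [14,25) fires=6 [16,27) fires=6
i=9 t=30 v=9: → [30,41),[28,39),[26,37),[24,35),[22,33),[20,31); WM=27
i=10 t=30 v=8: → [30,41),[28,39),[26,37),[24,35),[22,33),[20,31); WM=27

[0,11)=9 [2,13)=9 [4,15)=9 [6,17)=9 [8,19)=6 [10,21)=6 [12,23)=6 [14,25)=6 [16,27)=6 [18,29)=6 [20,31)=9 [22,33)=9 [24,35)=9 [26,37)=9 [28,39)=9 [30,41)=9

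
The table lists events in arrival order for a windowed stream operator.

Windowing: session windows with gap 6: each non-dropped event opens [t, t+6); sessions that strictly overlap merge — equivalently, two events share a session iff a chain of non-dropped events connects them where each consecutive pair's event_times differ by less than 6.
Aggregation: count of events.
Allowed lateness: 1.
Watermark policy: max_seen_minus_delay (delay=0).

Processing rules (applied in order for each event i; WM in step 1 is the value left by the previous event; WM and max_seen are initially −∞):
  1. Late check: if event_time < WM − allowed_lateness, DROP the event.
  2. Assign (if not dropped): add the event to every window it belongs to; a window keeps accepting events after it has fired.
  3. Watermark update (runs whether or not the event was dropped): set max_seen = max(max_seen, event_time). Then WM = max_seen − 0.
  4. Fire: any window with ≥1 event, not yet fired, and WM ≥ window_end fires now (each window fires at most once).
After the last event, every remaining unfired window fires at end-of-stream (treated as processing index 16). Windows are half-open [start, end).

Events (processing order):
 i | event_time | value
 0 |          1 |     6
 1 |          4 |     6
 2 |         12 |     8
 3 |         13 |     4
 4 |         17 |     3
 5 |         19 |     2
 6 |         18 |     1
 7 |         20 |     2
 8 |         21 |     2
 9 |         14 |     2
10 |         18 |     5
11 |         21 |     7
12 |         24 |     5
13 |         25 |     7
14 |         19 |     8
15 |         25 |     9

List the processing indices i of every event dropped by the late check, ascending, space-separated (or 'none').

i=0 t=1 v=6: → [1,7); WM=1
i=1 t=4 v=6: → [1,10); WM=4
i=2 t=12 v=8: → [12,18); WM=12
i=3 t=13 v=4: → [12,19); WM=13
i=4 t=17 v=3: → [12,23); WM=17
i=5 t=19 v=2: → [12,25); WM=19
i=6 t=18 v=1: → [12,25); WM=19
i=7 t=20 v=2: → [12,26); WM=20
i=8 t=21 v=2: → [12,27); WM=21
i=9 t=14 v=2: DROP (t<21-1); WM=21
i=10 t=18 v=5: DROP (t<21-1); WM=21
i=11 t=21 v=7: → [12,27); WM=21
i=12 t=24 v=5: → [12,30); WM=24
i=13 t=25 v=7: → [12,31); WM=25
i=14 t=19 v=8: DROP (t<25-1); WM=25
i=15 t=25 v=9: → [12,31); WM=25

9 10 14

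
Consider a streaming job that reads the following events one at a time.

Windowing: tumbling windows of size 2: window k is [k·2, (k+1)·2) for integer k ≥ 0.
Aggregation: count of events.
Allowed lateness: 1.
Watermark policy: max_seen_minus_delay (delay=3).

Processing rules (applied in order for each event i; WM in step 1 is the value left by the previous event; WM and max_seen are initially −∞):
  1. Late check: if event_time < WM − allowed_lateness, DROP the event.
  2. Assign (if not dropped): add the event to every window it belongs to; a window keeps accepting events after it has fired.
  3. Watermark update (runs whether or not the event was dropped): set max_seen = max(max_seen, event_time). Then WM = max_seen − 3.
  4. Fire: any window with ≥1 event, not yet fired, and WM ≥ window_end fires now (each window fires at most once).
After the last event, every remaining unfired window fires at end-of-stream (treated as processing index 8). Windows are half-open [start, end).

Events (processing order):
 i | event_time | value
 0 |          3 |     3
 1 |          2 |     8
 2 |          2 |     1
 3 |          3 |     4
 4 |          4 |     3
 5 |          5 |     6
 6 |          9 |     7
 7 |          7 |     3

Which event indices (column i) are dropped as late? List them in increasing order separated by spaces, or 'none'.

i=0 t=3 v=3: → [2,4); WM=0
i=1 t=2 v=8: → [2,4); WM=0
i=2 t=2 v=1: → [2,4); WM=0
i=3 t=3 v=4: → [2,4); WM=0
i=4 t=4 v=3: → [4,6); WM=1
i=5 t=5 v=6: → [4,6); WM=2
i=6 t=9 v=7: → [8,10); WM=6; [2,4) fires=4 [4,6) fires=2
i=7 t=7 v=3: → [6,8); WM=6

none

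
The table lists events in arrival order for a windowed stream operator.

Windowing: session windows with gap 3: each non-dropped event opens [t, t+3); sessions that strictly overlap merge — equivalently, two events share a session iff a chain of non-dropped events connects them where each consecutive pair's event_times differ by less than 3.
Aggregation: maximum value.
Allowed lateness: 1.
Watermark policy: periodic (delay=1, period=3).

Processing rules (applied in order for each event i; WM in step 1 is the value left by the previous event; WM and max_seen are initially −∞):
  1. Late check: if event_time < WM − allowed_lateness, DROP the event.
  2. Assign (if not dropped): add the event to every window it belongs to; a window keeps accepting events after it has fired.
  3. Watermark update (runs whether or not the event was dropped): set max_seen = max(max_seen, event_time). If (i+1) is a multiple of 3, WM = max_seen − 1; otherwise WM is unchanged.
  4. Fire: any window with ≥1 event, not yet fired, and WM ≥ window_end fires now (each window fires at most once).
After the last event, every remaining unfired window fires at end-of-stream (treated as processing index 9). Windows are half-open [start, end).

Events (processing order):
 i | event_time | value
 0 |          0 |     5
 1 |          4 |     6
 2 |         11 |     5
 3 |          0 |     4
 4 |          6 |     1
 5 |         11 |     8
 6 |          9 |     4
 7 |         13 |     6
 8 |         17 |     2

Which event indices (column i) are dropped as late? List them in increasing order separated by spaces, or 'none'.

i=0 t=0 v=5: → [0,3); WM=−∞
i=1 t=4 v=6: → [4,7); WM=−∞
i=2 t=11 v=5: → [11,14); WM=10
i=3 t=0 v=4: DROP (t<10-1); WM=10
i=4 t=6 v=1: DROP (t<10-1); WM=10
i=5 t=11 v=8: → [11,14); WM=10
i=6 t=9 v=4: → [9,14); WM=10
i=7 t=13 v=6: → [9,16); WM=10
i=8 t=17 v=2: → [17,20); WM=16

3 4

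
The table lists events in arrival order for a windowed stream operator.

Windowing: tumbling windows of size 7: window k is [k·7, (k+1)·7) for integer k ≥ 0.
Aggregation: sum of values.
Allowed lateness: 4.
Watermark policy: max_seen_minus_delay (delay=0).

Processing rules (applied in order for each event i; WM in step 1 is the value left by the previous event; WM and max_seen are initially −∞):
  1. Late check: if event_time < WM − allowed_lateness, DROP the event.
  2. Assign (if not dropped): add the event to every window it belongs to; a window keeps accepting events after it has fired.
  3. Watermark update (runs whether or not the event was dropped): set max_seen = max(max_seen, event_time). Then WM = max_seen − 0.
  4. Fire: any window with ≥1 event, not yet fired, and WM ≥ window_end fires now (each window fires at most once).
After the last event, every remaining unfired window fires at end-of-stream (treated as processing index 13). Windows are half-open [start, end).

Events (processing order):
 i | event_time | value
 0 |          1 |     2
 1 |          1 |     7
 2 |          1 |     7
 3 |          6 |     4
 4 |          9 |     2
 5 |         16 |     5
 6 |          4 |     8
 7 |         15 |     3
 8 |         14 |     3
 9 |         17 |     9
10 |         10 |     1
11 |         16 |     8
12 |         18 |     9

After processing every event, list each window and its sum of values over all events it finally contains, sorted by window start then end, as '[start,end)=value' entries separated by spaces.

[0,7)=20 [7,14)=2 [14,21)=37

i=0 t=1 v=2: → [0,7); WM=1
i=1 t=1 v=7: → [0,7); WM=1
i=2 t=1 v=7: → [0,7); WM=1
i=3 t=6 v=4: → [0,7); WM=6
i=4 t=9 v=2: → [7,14); WM=9; [0,7) fires=20
i=5 t=16 v=5: → [14,21); WM=16; [7,14) fires=2
i=6 t=4 v=8: DROP (t<16-4); WM=16
i=7 t=15 v=3: → [14,21); WM=16
i=8 t=14 v=3: → [14,21); WM=16
i=9 t=17 v=9: → [14,21); WM=17
i=10 t=10 v=1: DROP (t<17-4); WM=17
i=11 t=16 v=8: → [14,21); WM=17
i=12 t=18 v=9: → [14,21); WM=18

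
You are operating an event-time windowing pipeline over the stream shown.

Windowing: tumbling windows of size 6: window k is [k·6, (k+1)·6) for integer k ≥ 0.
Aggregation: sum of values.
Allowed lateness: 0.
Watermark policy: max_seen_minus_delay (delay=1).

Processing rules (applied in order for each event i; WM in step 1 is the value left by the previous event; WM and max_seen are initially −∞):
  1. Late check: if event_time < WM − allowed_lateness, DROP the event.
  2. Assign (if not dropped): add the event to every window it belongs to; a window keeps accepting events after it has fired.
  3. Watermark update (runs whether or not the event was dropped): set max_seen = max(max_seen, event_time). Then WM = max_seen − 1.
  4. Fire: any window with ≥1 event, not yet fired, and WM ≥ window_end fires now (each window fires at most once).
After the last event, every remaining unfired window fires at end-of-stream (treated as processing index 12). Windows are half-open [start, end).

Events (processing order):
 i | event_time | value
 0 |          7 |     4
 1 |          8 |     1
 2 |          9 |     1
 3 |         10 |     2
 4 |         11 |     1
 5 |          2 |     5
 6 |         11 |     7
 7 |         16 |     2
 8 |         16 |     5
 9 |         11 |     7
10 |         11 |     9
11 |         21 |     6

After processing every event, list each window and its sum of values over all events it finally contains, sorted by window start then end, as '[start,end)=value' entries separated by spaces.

i=0 t=7 v=4: → [6,12); WM=6
i=1 t=8 v=1: → [6,12); WM=7
i=2 t=9 v=1: → [6,12); WM=8
i=3 t=10 v=2: → [6,12); WM=9
i=4 t=11 v=1: → [6,12); WM=10
i=5 t=2 v=5: DROP (t<10-0); WM=10
i=6 t=11 v=7: → [6,12); WM=10
i=7 t=16 v=2: → [12,18); WM=15; [6,12) fires=16
i=8 t=16 v=5: → [12,18); WM=15
i=9 t=11 v=7: DROP (t<15-0); WM=15
i=10 t=11 v=9: DROP (t<15-0); WM=15
i=11 t=21 v=6: → [18,24); WM=20; [12,18) fires=7

[6,12)=16 [12,18)=7 [18,24)=6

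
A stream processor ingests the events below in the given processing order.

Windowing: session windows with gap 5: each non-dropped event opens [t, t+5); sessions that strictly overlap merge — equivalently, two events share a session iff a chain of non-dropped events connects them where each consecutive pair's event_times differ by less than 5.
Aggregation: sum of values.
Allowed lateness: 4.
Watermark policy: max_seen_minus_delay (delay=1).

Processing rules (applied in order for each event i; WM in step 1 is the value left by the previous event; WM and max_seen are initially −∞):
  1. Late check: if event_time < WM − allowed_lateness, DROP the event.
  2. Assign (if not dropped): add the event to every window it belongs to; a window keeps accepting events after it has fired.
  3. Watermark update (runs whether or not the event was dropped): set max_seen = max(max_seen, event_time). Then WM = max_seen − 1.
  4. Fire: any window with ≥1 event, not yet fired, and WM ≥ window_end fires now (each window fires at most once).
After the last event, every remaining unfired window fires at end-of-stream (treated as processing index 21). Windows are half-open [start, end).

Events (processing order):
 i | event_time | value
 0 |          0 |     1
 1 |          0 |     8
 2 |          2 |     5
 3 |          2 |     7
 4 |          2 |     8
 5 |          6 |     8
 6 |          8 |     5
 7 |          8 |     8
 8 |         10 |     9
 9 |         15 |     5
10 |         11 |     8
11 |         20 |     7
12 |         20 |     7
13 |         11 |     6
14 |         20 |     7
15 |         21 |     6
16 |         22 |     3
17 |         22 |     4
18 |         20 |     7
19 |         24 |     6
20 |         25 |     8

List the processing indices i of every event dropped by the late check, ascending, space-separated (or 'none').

i=0 t=0 v=1: → [0,5); WM=-1
i=1 t=0 v=8: → [0,5); WM=-1
i=2 t=2 v=5: → [0,7); WM=1
i=3 t=2 v=7: → [0,7); WM=1
i=4 t=2 v=8: → [0,7); WM=1
i=5 t=6 v=8: → [0,11); WM=5
i=6 t=8 v=5: → [0,13); WM=7
i=7 t=8 v=8: → [0,13); WM=7
i=8 t=10 v=9: → [0,15); WM=9
i=9 t=15 v=5: → [15,20); WM=14
i=10 t=11 v=8: → [0,20); WM=14
i=11 t=20 v=7: → [20,25); WM=19
i=12 t=20 v=7: → [20,25); WM=19
i=13 t=11 v=6: DROP (t<19-4); WM=19
i=14 t=20 v=7: → [20,25); WM=19
i=15 t=21 v=6: → [20,26); WM=20
i=16 t=22 v=3: → [20,27); WM=21
i=17 t=22 v=4: → [20,27); WM=21
i=18 t=20 v=7: → [20,27); WM=21
i=19 t=24 v=6: → [20,29); WM=23
i=20 t=25 v=8: → [20,30); WM=24

13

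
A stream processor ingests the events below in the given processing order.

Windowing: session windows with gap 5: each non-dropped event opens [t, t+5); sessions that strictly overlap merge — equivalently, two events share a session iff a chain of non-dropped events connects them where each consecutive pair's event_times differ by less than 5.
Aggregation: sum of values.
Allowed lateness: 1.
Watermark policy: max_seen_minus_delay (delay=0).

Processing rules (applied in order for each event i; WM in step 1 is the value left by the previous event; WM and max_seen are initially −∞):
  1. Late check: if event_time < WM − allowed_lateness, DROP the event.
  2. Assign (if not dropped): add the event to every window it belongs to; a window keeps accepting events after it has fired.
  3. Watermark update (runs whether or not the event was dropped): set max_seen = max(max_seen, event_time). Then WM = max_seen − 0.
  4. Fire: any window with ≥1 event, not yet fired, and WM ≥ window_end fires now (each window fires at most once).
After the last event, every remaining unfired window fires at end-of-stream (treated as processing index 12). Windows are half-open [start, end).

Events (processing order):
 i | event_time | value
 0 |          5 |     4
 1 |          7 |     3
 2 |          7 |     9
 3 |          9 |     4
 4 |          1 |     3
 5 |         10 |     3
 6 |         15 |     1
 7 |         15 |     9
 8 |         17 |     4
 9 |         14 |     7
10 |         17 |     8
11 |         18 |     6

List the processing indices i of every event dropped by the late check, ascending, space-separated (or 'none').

4 9

i=0 t=5 v=4: → [5,10); WM=5
i=1 t=7 v=3: → [5,12); WM=7
i=2 t=7 v=9: → [5,12); WM=7
i=3 t=9 v=4: → [5,14); WM=9
i=4 t=1 v=3: DROP (t<9-1); WM=9
i=5 t=10 v=3: → [5,15); WM=10
i=6 t=15 v=1: → [15,20); WM=15
i=7 t=15 v=9: → [15,20); WM=15
i=8 t=17 v=4: → [15,22); WM=17
i=9 t=14 v=7: DROP (t<17-1); WM=17
i=10 t=17 v=8: → [15,22); WM=17
i=11 t=18 v=6: → [15,23); WM=18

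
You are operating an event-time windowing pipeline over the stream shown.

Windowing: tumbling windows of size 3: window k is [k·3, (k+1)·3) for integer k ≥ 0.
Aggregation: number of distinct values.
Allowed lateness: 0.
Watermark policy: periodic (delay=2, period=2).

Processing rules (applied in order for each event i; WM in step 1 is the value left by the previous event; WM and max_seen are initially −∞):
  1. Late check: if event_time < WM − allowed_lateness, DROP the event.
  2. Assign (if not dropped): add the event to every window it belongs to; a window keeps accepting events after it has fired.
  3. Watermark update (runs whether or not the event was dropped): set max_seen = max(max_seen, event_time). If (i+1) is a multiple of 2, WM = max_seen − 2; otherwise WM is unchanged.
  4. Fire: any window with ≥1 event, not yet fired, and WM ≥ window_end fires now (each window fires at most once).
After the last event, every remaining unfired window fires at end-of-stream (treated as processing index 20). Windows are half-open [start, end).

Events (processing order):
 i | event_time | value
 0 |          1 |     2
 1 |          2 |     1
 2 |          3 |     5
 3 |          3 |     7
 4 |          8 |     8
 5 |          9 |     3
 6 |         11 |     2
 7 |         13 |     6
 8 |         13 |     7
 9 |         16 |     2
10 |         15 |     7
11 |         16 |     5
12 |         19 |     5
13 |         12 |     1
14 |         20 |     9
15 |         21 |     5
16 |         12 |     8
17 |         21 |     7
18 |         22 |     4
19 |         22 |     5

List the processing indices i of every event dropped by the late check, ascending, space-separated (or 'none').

i=0 t=1 v=2: → [0,3); WM=−∞
i=1 t=2 v=1: → [0,3); WM=0
i=2 t=3 v=5: → [3,6); WM=0
i=3 t=3 v=7: → [3,6); WM=1
i=4 t=8 v=8: → [6,9); WM=1
i=5 t=9 v=3: → [9,12); WM=7; [0,3) fires=2 [3,6) fires=2
i=6 t=11 v=2: → [9,12); WM=7
i=7 t=13 v=6: → [12,15); WM=11; [6,9) fires=1
i=8 t=13 v=7: → [12,15); WM=11
i=9 t=16 v=2: → [15,18); WM=14; [9,12) fires=2
i=10 t=15 v=7: → [15,18); WM=14
i=11 t=16 v=5: → [15,18); WM=14
i=12 t=19 v=5: → [18,21); WM=14
i=13 t=12 v=1: DROP (t<14-0); WM=17; [12,15) fires=2
i=14 t=20 v=9: → [18,21); WM=17
i=15 t=21 v=5: → [21,24); WM=19; [15,18) fires=3
i=16 t=12 v=8: DROP (t<19-0); WM=19
i=17 t=21 v=7: → [21,24); WM=19
i=18 t=22 v=4: → [21,24); WM=19
i=19 t=22 v=5: → [21,24); WM=20

13 16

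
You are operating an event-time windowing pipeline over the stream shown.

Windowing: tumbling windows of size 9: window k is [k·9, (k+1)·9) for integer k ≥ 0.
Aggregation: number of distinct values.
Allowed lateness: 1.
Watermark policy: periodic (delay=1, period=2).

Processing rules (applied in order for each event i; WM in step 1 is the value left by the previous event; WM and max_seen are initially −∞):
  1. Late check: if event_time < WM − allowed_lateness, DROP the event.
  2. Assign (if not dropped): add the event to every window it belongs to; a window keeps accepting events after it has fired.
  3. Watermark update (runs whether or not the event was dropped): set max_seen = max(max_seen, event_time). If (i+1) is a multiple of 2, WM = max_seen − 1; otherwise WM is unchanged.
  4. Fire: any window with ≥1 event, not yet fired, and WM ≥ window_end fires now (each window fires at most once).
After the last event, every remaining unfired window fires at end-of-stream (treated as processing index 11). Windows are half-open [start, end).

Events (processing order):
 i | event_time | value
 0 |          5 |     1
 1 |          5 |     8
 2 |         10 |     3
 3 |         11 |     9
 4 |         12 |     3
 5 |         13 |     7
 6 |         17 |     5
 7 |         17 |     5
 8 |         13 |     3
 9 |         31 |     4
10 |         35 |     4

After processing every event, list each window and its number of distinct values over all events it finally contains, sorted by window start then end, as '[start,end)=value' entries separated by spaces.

i=0 t=5 v=1: → [0,9); WM=−∞
i=1 t=5 v=8: → [0,9); WM=4
i=2 t=10 v=3: → [9,18); WM=4
i=3 t=11 v=9: → [9,18); WM=10; [0,9) fires=2
i=4 t=12 v=3: → [9,18); WM=10
i=5 t=13 v=7: → [9,18); WM=12
i=6 t=17 v=5: → [9,18); WM=12
i=7 t=17 v=5: → [9,18); WM=16
i=8 t=13 v=3: DROP (t<16-1); WM=16
i=9 t=31 v=4: → [27,36); WM=30; [9,18) fires=4
i=10 t=35 v=4: → [27,36); WM=30

[0,9)=2 [9,18)=4 [27,36)=1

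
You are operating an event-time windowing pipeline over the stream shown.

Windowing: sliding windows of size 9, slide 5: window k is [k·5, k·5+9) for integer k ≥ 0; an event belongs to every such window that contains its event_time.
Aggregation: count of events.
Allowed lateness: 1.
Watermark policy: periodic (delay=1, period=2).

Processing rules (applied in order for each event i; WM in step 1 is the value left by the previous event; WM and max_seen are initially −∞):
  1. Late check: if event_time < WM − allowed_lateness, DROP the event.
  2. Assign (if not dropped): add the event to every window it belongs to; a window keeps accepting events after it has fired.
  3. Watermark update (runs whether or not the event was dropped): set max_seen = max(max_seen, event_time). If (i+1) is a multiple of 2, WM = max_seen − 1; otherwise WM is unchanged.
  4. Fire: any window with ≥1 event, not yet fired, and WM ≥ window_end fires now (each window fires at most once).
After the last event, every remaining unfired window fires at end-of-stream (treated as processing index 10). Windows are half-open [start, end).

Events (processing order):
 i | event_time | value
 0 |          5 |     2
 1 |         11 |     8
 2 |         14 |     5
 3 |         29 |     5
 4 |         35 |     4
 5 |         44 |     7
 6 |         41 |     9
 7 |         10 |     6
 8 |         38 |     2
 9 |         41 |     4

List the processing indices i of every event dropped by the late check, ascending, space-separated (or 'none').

i=0 t=5 v=2: → [5,14),[0,9); WM=−∞
i=1 t=11 v=8: → [10,19),[5,14); WM=10; [0,9) fires=1
i=2 t=14 v=5: → [10,19); WM=10
i=3 t=29 v=5: → [25,34); WM=28; [5,14) fires=2 [10,19) fires=2
i=4 t=35 v=4: → [35,44),[30,39); WM=28
i=5 t=44 v=7: → [40,49); WM=43; [25,34) fires=1 [30,39) fires=1
i=6 t=41 v=9: DROP (t<43-1); WM=43
i=7 t=10 v=6: DROP (t<43-1); WM=43
i=8 t=38 v=2: DROP (t<43-1); WM=43
i=9 t=41 v=4: DROP (t<43-1); WM=43

6 7 8 9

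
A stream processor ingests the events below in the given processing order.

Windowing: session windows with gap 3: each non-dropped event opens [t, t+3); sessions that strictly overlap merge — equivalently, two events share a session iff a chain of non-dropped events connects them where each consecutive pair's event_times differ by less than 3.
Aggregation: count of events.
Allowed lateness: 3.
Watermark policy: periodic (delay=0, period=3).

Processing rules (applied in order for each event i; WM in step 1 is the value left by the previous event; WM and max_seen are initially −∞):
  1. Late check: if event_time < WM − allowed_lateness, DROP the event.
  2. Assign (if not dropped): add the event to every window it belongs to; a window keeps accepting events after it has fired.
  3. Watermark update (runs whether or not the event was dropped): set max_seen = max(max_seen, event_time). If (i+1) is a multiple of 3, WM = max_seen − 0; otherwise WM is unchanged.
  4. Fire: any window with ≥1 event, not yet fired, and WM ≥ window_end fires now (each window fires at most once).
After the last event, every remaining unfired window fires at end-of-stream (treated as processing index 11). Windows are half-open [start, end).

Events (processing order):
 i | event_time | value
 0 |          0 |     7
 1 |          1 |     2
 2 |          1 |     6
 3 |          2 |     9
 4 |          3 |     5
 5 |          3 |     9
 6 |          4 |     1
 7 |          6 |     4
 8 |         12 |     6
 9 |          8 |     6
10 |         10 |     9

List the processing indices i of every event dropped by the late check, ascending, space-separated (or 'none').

9

i=0 t=0 v=7: → [0,3); WM=−∞
i=1 t=1 v=2: → [0,4); WM=−∞
i=2 t=1 v=6: → [0,4); WM=1
i=3 t=2 v=9: → [0,5); WM=1
i=4 t=3 v=5: → [0,6); WM=1
i=5 t=3 v=9: → [0,6); WM=3
i=6 t=4 v=1: → [0,7); WM=3
i=7 t=6 v=4: → [0,9); WM=3
i=8 t=12 v=6: → [12,15); WM=12
i=9 t=8 v=6: DROP (t<12-3); WM=12
i=10 t=10 v=9: → [10,15); WM=12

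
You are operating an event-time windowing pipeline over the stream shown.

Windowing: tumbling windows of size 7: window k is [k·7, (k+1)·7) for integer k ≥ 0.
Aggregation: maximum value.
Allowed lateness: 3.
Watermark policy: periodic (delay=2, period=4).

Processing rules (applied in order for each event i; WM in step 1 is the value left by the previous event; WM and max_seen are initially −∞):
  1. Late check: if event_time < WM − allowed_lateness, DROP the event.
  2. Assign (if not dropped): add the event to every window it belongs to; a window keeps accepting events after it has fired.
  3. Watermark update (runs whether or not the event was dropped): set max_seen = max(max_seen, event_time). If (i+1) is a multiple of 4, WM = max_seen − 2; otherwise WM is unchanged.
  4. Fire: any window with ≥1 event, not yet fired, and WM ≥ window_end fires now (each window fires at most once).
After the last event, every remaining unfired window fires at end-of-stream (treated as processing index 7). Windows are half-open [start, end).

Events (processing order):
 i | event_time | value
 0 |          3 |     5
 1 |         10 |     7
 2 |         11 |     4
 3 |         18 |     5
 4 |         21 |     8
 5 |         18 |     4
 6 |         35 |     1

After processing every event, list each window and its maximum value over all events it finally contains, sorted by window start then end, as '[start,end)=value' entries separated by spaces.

[0,7)=5 [7,14)=7 [14,21)=5 [21,28)=8 [35,42)=1

i=0 t=3 v=5: → [0,7); WM=−∞
i=1 t=10 v=7: → [7,14); WM=−∞
i=2 t=11 v=4: → [7,14); WM=−∞
i=3 t=18 v=5: → [14,21); WM=16; [0,7) fires=5 [7,14) fires=7
i=4 t=21 v=8: → [21,28); WM=16
i=5 t=18 v=4: → [14,21); WM=16
i=6 t=35 v=1: → [35,42); WM=16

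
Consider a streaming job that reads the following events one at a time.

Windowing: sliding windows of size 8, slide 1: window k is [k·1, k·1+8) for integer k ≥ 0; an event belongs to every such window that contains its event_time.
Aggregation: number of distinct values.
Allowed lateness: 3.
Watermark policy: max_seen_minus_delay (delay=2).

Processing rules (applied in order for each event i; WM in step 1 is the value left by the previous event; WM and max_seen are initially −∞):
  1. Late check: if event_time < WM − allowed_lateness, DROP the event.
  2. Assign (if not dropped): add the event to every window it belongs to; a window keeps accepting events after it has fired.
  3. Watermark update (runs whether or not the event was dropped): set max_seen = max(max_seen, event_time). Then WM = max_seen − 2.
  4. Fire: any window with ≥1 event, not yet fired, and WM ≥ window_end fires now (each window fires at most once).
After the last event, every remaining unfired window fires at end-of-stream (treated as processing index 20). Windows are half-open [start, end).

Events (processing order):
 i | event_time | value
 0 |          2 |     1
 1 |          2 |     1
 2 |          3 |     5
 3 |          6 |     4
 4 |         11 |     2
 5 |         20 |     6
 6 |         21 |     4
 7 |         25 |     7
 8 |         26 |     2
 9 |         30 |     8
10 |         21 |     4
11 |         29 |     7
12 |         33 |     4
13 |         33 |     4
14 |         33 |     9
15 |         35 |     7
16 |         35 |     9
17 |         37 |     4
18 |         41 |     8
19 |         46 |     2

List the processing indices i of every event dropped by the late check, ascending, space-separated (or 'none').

10

i=0 t=2 v=1: → [2,10),[1,9),[0,8); WM=0
i=1 t=2 v=1: → [2,10),[1,9),[0,8); WM=0
i=2 t=3 v=5: → [3,11),[2,10),[1,9),[0,8); WM=1
i=3 t=6 v=4: → [6,14),[5,13),[4,12),[3,11),[2,10),[1,9),[0,8); WM=4
i=4 t=11 v=2: → [11,19),[10,18),[9,17),[8,16),[7,15),[6,14),[5,13),[4,12); WM=9; [0,8) fires=3 [1,9) fires=3
i=5 t=20 v=6: → [20,28),[19,27),[18,26),[17,25),[16,24),[15,23),[14,22),[13,21); WM=18; [2,10) fires=3 [3,11) fires=2 [4,12) fires=2 [5,13) fires=2 [6,14) fires=2 [7,15) fires=1 [8,16) fires=1 [9,17) fires=1 [10,18) fires=1
i=6 t=21 v=4: → [21,29),[20,28),[19,27),[18,26),[17,25),[16,24),[15,23),[14,22); WM=19; [11,19) fires=1
i=7 t=25 v=7: → [25,33),[24,32),[23,31),[22,30),[21,29),[20,28),[19,27),[18,26); WM=23; [13,21) fires=1 [14,22) fires=2 [15,23) fires=2
i=8 t=26 v=2: → [26,34),[25,33),[24,32),[23,31),[22,30),[21,29),[20,28),[19,27); WM=24; [16,24) fires=2
i=9 t=30 v=8: → [30,38),[29,37),[28,36),[27,35),[26,34),[25,33),[24,32),[23,31); WM=28; [17,25) fires=2 [18,26) fires=3 [19,27) fires=4 [20,28) fires=4
i=10 t=21 v=4: DROP (t<28-3); WM=28
i=11 t=29 v=7: → [29,37),[28,36),[27,35),[26,34),[25,33),[24,32),[23,31),[22,30); WM=28
i=12 t=33 v=4: → [33,41),[32,40),[31,39),[30,38),[29,37),[28,36),[27,35),[26,34); WM=31; [21,29) fires=3 [22,30) fires=2 [23,31) fires=3
i=13 t=33 v=4: → [33,41),[32,40),[31,39),[30,38),[29,37),[28,36),[27,35),[26,34); WM=31
i=14 t=33 v=9: → [33,41),[32,40),[31,39),[30,38),[29,37),[28,36),[27,35),[26,34); WM=31
i=15 t=35 v=7: → [35,43),[34,42),[33,41),[32,40),[31,39),[30,38),[29,37),[28,36); WM=33; [24,32) fires=3 [25,33) fires=3
i=16 t=35 v=9: → [35,43),[34,42),[33,41),[32,40),[31,39),[30,38),[29,37),[28,36); WM=33
i=17 t=37 v=4: → [37,45),[36,44),[35,43),[34,42),[33,41),[32,40),[31,39),[30,38); WM=35; [26,34) fires=5 [27,35) fires=4
i=18 t=41 v=8: → [41,49),[40,48),[39,47),[38,46),[37,45),[36,44),[35,43),[34,42); WM=39; [28,36) fires=4 [29,37) fires=4 [30,38) fires=4 [31,39) fires=3
i=19 t=46 v=2: → [46,54),[45,53),[44,52),[43,51),[42,50),[41,49),[40,48),[39,47); WM=44; [32,40) fires=3 [33,41) fires=3 [34,42) fires=4 [35,43) fires=4 [36,44) fires=2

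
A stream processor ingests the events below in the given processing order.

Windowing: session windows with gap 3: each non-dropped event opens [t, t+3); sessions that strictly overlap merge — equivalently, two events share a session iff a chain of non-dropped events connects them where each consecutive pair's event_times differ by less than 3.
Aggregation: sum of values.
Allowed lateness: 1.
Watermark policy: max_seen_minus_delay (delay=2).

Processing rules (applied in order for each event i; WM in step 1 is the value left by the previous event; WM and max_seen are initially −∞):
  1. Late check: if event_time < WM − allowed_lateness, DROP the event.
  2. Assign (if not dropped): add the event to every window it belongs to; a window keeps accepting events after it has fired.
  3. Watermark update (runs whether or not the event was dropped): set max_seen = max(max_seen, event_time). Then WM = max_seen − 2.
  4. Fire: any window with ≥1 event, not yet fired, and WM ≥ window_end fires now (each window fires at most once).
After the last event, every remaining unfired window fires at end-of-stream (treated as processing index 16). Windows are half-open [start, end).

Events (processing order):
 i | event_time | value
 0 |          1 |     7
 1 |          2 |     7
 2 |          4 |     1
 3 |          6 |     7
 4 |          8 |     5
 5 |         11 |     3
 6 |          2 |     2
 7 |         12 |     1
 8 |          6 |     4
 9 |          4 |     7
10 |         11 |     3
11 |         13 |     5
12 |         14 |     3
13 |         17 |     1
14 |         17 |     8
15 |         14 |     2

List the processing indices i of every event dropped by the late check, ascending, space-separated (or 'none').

i=0 t=1 v=7: → [1,4); WM=-1
i=1 t=2 v=7: → [1,5); WM=0
i=2 t=4 v=1: → [1,7); WM=2
i=3 t=6 v=7: → [1,9); WM=4
i=4 t=8 v=5: → [1,11); WM=6
i=5 t=11 v=3: → [11,14); WM=9
i=6 t=2 v=2: DROP (t<9-1); WM=9
i=7 t=12 v=1: → [11,15); WM=10
i=8 t=6 v=4: DROP (t<10-1); WM=10
i=9 t=4 v=7: DROP (t<10-1); WM=10
i=10 t=11 v=3: → [11,15); WM=10
i=11 t=13 v=5: → [11,16); WM=11
i=12 t=14 v=3: → [11,17); WM=12
i=13 t=17 v=1: → [17,20); WM=15
i=14 t=17 v=8: → [17,20); WM=15
i=15 t=14 v=2: → [11,17); WM=15

6 8 9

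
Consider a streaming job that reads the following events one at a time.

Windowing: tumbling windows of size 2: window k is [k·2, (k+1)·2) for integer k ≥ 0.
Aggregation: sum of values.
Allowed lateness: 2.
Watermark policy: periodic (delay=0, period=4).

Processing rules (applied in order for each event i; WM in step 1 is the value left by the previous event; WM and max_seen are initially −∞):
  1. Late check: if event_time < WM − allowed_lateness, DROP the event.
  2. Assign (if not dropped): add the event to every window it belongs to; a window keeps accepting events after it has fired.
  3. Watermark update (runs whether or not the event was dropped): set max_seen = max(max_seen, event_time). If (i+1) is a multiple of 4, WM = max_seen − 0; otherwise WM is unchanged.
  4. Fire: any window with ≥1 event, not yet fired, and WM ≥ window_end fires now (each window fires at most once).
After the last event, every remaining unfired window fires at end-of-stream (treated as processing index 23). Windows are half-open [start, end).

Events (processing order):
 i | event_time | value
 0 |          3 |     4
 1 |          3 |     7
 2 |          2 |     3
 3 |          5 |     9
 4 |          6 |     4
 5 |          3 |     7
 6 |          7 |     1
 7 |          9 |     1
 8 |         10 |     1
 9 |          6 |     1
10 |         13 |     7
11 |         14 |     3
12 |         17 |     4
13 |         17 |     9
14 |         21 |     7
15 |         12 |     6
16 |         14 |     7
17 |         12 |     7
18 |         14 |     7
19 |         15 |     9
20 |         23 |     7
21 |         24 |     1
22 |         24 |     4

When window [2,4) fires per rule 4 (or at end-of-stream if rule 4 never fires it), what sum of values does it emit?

14

i=0 t=3 v=4: → [2,4); WM=−∞
i=1 t=3 v=7: → [2,4); WM=−∞
i=2 t=2 v=3: → [2,4); WM=−∞
i=3 t=5 v=9: → [4,6); WM=5; [2,4) fires=14
i=4 t=6 v=4: → [6,8); WM=5
i=5 t=3 v=7: → [2,4); WM=5
i=6 t=7 v=1: → [6,8); WM=5
i=7 t=9 v=1: → [8,10); WM=9; [4,6) fires=9 [6,8) fires=5
i=8 t=10 v=1: → [10,12); WM=9
i=9 t=6 v=1: DROP (t<9-2); WM=9
i=10 t=13 v=7: → [12,14); WM=9
i=11 t=14 v=3: → [14,16); WM=14; [8,10) fires=1 [10,12) fires=1 [12,14) fires=7
i=12 t=17 v=4: → [16,18); WM=14
i=13 t=17 v=9: → [16,18); WM=14
i=14 t=21 v=7: → [20,22); WM=14
i=15 t=12 v=6: → [12,14); WM=21; [14,16) fires=3 [16,18) fires=13
i=16 t=14 v=7: DROP (t<21-2); WM=21
i=17 t=12 v=7: DROP (t<21-2); WM=21
i=18 t=14 v=7: DROP (t<21-2); WM=21
i=19 t=15 v=9: DROP (t<21-2); WM=21
i=20 t=23 v=7: → [22,24); WM=21
i=21 t=24 v=1: → [24,26); WM=21
i=22 t=24 v=4: → [24,26); WM=21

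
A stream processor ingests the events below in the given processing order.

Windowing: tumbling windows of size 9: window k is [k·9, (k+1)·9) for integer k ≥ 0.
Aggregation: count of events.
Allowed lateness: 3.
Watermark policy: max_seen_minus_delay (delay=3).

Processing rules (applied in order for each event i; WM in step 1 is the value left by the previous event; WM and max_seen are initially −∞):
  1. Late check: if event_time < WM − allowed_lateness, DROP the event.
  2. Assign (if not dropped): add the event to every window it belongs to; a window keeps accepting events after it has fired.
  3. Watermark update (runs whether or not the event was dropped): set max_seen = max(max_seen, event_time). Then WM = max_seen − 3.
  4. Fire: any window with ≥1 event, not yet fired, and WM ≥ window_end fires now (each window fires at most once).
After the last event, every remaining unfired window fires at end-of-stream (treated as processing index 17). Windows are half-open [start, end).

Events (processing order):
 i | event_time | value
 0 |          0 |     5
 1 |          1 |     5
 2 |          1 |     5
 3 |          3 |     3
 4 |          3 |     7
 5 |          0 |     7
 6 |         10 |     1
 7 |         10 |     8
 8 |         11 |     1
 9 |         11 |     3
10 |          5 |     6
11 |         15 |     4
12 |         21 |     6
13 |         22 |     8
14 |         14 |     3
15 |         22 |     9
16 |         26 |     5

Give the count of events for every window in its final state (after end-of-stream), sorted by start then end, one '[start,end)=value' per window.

i=0 t=0 v=5: → [0,9); WM=-3
i=1 t=1 v=5: → [0,9); WM=-2
i=2 t=1 v=5: → [0,9); WM=-2
i=3 t=3 v=3: → [0,9); WM=0
i=4 t=3 v=7: → [0,9); WM=0
i=5 t=0 v=7: → [0,9); WM=0
i=6 t=10 v=1: → [9,18); WM=7
i=7 t=10 v=8: → [9,18); WM=7
i=8 t=11 v=1: → [9,18); WM=8
i=9 t=11 v=3: → [9,18); WM=8
i=10 t=5 v=6: → [0,9); WM=8
i=11 t=15 v=4: → [9,18); WM=12; [0,9) fires=7
i=12 t=21 v=6: → [18,27); WM=18; [9,18) fires=5
i=13 t=22 v=8: → [18,27); WM=19
i=14 t=14 v=3: DROP (t<19-3); WM=19
i=15 t=22 v=9: → [18,27); WM=19
i=16 t=26 v=5: → [18,27); WM=23

[0,9)=7 [9,18)=5 [18,27)=4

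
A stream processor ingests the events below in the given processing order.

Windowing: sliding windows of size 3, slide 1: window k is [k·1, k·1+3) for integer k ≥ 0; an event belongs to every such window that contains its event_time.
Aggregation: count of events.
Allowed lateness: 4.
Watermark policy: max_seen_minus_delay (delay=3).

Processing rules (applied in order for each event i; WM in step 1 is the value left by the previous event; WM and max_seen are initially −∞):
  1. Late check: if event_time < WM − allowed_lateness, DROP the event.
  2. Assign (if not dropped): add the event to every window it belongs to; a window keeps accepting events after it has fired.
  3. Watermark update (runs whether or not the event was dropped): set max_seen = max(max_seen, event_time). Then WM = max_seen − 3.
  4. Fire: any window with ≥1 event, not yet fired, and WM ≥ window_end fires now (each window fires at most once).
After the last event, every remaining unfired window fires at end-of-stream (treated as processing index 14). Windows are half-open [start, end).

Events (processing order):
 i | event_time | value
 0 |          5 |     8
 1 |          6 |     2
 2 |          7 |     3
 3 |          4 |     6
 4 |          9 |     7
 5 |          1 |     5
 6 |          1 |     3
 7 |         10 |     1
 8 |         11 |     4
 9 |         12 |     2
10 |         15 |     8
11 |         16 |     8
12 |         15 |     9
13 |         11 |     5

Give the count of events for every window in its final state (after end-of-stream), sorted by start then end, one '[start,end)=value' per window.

i=0 t=5 v=8: → [5,8),[4,7),[3,6); WM=2
i=1 t=6 v=2: → [6,9),[5,8),[4,7); WM=3
i=2 t=7 v=3: → [7,10),[6,9),[5,8); WM=4
i=3 t=4 v=6: → [4,7),[3,6),[2,5); WM=4
i=4 t=9 v=7: → [9,12),[8,11),[7,10); WM=6; [2,5) fires=1 [3,6) fires=2
i=5 t=1 v=5: DROP (t<6-4); WM=6
i=6 t=1 v=3: DROP (t<6-4); WM=6
i=7 t=10 v=1: → [10,13),[9,12),[8,11); WM=7; [4,7) fires=3
i=8 t=11 v=4: → [11,14),[10,13),[9,12); WM=8; [5,8) fires=3
i=9 t=12 v=2: → [12,15),[11,14),[10,13); WM=9; [6,9) fires=2
i=10 t=15 v=8: → [15,18),[14,17),[13,16); WM=12; [7,10) fires=2 [8,11) fires=2 [9,12) fires=3
i=11 t=16 v=8: → [16,19),[15,18),[14,17); WM=13; [10,13) fires=3
i=12 t=15 v=9: → [15,18),[14,17),[13,16); WM=13
i=13 t=11 v=5: → [11,14),[10,13),[9,12); WM=13

[2,5)=1 [3,6)=2 [4,7)=3 [5,8)=3 [6,9)=2 [7,10)=2 [8,11)=2 [9,12)=4 [10,13)=4 [11,14)=3 [12,15)=1 [13,16)=2 [14,17)=3 [15,18)=3 [16,19)=1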